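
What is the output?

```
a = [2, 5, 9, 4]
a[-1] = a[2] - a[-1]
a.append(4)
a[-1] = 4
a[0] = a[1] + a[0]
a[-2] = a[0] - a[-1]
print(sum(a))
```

28

a[-1] = a[2]-a[-1] = 9-4 = 5 → [2, 5, 9, 5]
append 4 → [2, 5, 9, 5, 4]
a[-1] = 4 → [2, 5, 9, 5, 4]
a[0] = a[1]+a[0] = 5+2 = 7 → [7, 5, 9, 5, 4]
a[-2] = a[0]-a[-1] = 7-4 = 3 → [7, 5, 9, 3, 4]
sum = 28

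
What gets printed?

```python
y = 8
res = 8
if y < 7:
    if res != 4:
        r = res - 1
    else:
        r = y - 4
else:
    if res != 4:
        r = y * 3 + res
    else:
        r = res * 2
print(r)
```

32

y=8, res=8
y < 7 is False; res != 4 is True
→ r = y * 3 + res = 32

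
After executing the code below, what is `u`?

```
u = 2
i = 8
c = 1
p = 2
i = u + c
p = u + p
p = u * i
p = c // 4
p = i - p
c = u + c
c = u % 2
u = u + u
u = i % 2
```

i = 2+1 = 3
p = 2+2 = 4
p = 2*3 = 6
p = 1//4 = 0
p = 3-0 = 3
c = 2+1 = 3
c = 2%2 = 0
u = 2+2 = 4
u = 3%2 = 1

1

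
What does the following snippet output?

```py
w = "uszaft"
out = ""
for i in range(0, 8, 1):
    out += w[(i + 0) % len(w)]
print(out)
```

i=0: add w[0]='u' → 'u'
i=1: add w[1]='s' → 'us'
i=2: add w[2]='z' → 'usz'
i=3: add w[3]='a' → 'usza'
i=4: add w[4]='f' → 'uszaf'
i=5: add w[5]='t' → 'uszaft'
i=6: add w[0]='u' → 'uszaftu'
i=7: add w[1]='s' → 'uszaftus'

uszaftus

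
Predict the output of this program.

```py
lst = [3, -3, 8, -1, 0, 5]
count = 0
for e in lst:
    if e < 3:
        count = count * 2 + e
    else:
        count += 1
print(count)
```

e=3: not <3, count = 0+1 = 1
e=-3: <3, count = 1*2+(-3) = -1
e=8: not <3, count = (-1)+1 = 0
e=-1: <3, count = 0*2+(-1) = -1
e=0: <3, count = (-1)*2+0 = -2
e=5: not <3, count = (-2)+1 = -1

-1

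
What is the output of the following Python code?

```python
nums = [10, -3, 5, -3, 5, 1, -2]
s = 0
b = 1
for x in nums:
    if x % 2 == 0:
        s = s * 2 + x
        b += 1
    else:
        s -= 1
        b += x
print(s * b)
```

x=10: even, s = 0*2+10 = 10; b=2
x=-3: not even, s = 10-1 = 9; b=-1
x=5: not even, s = 9-1 = 8; b=4
x=-3: not even, s = 8-1 = 7; b=1
x=5: not even, s = 7-1 = 6; b=6
x=1: not even, s = 6-1 = 5; b=7
x=-2: even, s = 5*2+(-2) = 8; b=8
s*b = 8*8 = 64

64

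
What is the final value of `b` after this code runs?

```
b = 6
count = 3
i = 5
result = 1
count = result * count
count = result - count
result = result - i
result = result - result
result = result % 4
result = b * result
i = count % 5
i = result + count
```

6

count = 1*3 = 3
count = 1-3 = -2
result = 1-5 = -4
result = (-4)-(-4) = 0
result = 0%4 = 0
result = 6*0 = 0
i = (-2)%5 = 3
i = 0+(-2) = -2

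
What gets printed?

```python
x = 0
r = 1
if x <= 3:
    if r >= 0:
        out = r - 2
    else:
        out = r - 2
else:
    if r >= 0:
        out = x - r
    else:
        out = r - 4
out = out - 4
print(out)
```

-5

x=0, r=1
x <= 3 is True; r >= 0 is True
→ out = r - 2 = -1
out = (-1)-4 = -5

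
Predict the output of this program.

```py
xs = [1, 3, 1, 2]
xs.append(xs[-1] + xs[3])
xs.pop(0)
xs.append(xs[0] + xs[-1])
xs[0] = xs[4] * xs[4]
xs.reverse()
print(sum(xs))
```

append xs[-1]+xs[3] = 2+2 = 4 → [1, 3, 1, 2, 4]
pop(0) removes 1 → [3, 1, 2, 4]
append xs[0]+xs[-1] = 3+4 = 7 → [3, 1, 2, 4, 7]
xs[0] = xs[4]*xs[4] = 7*7 = 49 → [49, 1, 2, 4, 7]
reverse → [7, 4, 2, 1, 49]
sum = 63

63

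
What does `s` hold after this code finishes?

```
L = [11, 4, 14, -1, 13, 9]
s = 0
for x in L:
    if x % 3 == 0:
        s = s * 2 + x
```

x=11: not %3==0
x=4: not %3==0
x=14: not %3==0
x=-1: not %3==0
x=13: not %3==0
x=9: %3==0, s = 0*2+9 = 9

9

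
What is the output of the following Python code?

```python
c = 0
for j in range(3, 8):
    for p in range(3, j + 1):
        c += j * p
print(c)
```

j=3,p=3: c = 0+9 = 9
j=4,p=3: c = 9+12 = 21
j=4,p=4: c = 21+16 = 37
j=5,p=3: c = 37+15 = 52
j=5,p=4: c = 52+20 = 72
j=5,p=5: c = 72+25 = 97
j=6,p=3: c = 97+18 = 115
j=6,p=4: c = 115+24 = 139
j=6,p=5: c = 139+30 = 169
j=6,p=6: c = 169+36 = 205
j=7,p=3: c = 205+21 = 226
j=7,p=4: c = 226+28 = 254
j=7,p=5: c = 254+35 = 289
j=7,p=6: c = 289+42 = 331
j=7,p=7: c = 331+49 = 380

380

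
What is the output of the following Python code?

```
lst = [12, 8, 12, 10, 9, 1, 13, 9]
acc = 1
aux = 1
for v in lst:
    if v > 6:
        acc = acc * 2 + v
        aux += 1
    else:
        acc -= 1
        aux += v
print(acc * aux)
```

v=12: >6, acc = 1*2+12 = 14; aux=2
v=8: >6, acc = 14*2+8 = 36; aux=3
v=12: >6, acc = 36*2+12 = 84; aux=4
v=10: >6, acc = 84*2+10 = 178; aux=5
v=9: >6, acc = 178*2+9 = 365; aux=6
v=1: not >6, acc = 365-1 = 364; aux=7
v=13: >6, acc = 364*2+13 = 741; aux=8
v=9: >6, acc = 741*2+9 = 1491; aux=9
acc*aux = 1491*9 = 13419

13419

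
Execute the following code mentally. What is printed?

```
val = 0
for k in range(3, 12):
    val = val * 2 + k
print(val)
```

2035

k=3: val = 0*2+3 = 3
k=4: val = 3*2+4 = 10
k=5: val = 10*2+5 = 25
k=6: val = 25*2+6 = 56
k=7: val = 56*2+7 = 119
k=8: val = 119*2+8 = 246
k=9: val = 246*2+9 = 501
k=10: val = 501*2+10 = 1012
k=11: val = 1012*2+11 = 2035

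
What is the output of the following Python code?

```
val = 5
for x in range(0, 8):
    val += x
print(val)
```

x=0: val = 5+0 = 5
x=1: val = 5+1 = 6
x=2: val = 6+2 = 8
x=3: val = 8+3 = 11
x=4: val = 11+4 = 15
x=5: val = 15+5 = 20
x=6: val = 20+6 = 26
x=7: val = 26+7 = 33

33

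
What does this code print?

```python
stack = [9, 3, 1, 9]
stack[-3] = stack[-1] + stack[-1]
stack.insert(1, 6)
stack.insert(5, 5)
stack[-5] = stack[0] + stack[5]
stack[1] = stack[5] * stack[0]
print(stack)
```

stack[-3] = stack[-1]+stack[-1] = 9+9 = 18 → [9, 18, 1, 9]
insert 6 at 1 → [9, 6, 18, 1, 9]
insert 5 at 5 → [9, 6, 18, 1, 9, 5]
stack[-5] = stack[0]+stack[5] = 9+5 = 14 → [9, 14, 18, 1, 9, 5]
stack[1] = stack[5]*stack[0] = 5*9 = 45 → [9, 45, 18, 1, 9, 5]

[9, 45, 18, 1, 9, 5]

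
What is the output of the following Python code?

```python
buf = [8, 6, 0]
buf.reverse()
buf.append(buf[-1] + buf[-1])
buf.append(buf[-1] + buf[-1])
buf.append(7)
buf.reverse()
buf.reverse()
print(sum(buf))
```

69

reverse → [0, 6, 8]
append buf[-1]+buf[-1] = 8+8 = 16 → [0, 6, 8, 16]
append buf[-1]+buf[-1] = 16+16 = 32 → [0, 6, 8, 16, 32]
append 7 → [0, 6, 8, 16, 32, 7]
reverse → [7, 32, 16, 8, 6, 0]
reverse → [0, 6, 8, 16, 32, 7]
sum = 69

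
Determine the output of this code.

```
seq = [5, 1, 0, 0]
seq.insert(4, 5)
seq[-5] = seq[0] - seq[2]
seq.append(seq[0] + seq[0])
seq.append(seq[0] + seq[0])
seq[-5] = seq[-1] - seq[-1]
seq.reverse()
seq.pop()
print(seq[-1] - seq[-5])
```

-9

insert 5 at 4 → [5, 1, 0, 0, 5]
seq[-5] = seq[0]-seq[2] = 5-0 = 5 → [5, 1, 0, 0, 5]
append seq[0]+seq[0] = 5+5 = 10 → [5, 1, 0, 0, 5, 10]
append seq[0]+seq[0] = 5+5 = 10 → [5, 1, 0, 0, 5, 10, 10]
seq[-5] = seq[-1]-seq[-1] = 10-10 = 0 → [5, 1, 0, 0, 5, 10, 10]
reverse → [10, 10, 5, 0, 0, 1, 5]
pop() removes 5 → [10, 10, 5, 0, 0, 1]
seq[-1]-seq[-5] = 1-10 = -9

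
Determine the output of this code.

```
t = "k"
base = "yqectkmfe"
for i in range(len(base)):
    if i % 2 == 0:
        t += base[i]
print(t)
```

kyetme

i=0: add 'y' → 'ky'
i=1: skip
i=2: add 'e' → 'kye'
i=3: skip
i=4: add 't' → 'kyet'
i=5: skip
i=6: add 'm' → 'kyetm'
i=7: skip
i=8: add 'e' → 'kyetme'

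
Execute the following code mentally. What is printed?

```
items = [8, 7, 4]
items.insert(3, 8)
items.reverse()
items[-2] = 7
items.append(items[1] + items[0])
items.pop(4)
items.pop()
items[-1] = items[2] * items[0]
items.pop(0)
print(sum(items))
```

insert 8 at 3 → [8, 7, 4, 8]
reverse → [8, 4, 7, 8]
items[-2] = 7 → [8, 4, 7, 8]
append items[1]+items[0] = 4+8 = 12 → [8, 4, 7, 8, 12]
pop(4) removes 12 → [8, 4, 7, 8]
pop() removes 8 → [8, 4, 7]
items[-1] = items[2]*items[0] = 7*8 = 56 → [8, 4, 56]
pop(0) removes 8 → [4, 56]
sum = 60

60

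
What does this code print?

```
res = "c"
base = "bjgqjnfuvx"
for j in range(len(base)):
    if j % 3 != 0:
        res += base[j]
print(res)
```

j=0: skip
j=1: add 'j' → 'cj'
j=2: add 'g' → 'cjg'
j=3: skip
j=4: add 'j' → 'cjgj'
j=5: add 'n' → 'cjgjn'
j=6: skip
j=7: add 'u' → 'cjgjnu'
j=8: add 'v' → 'cjgjnuv'
j=9: skip

cjgjnuv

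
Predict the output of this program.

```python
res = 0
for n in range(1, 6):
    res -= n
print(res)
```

-15

n=1: res = 0-1 = -1
n=2: res = (-1)-2 = -3
n=3: res = (-3)-3 = -6
n=4: res = (-6)-4 = -10
n=5: res = (-10)-5 = -15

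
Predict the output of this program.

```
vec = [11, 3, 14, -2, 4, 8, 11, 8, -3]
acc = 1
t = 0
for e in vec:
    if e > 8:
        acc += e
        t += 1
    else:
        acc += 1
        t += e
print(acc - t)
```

e=11: >8, acc = 1+11 = 12; t=1
e=3: not >8, acc = 12+1 = 13; t=4
e=14: >8, acc = 13+14 = 27; t=5
e=-2: not >8, acc = 27+1 = 28; t=3
e=4: not >8, acc = 28+1 = 29; t=7
e=8: not >8, acc = 29+1 = 30; t=15
e=11: >8, acc = 30+11 = 41; t=16
e=8: not >8, acc = 41+1 = 42; t=24
e=-3: not >8, acc = 42+1 = 43; t=21
acc-t = 43-21 = 22

22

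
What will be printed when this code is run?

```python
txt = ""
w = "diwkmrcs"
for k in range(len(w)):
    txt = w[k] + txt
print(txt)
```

scrmkwid

k=0: prepend 'd' → 'd'
k=1: prepend 'i' → 'id'
k=2: prepend 'w' → 'wid'
k=3: prepend 'k' → 'kwid'
k=4: prepend 'm' → 'mkwid'
k=5: prepend 'r' → 'rmkwid'
k=6: prepend 'c' → 'crmkwid'
k=7: prepend 's' → 'scrmkwid'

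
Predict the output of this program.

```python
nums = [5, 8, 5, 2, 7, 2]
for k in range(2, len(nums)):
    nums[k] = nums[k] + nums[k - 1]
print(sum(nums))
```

87

k=2: nums[2] = 5+8 = 13 → [5, 8, 13, 2, 7, 2]
k=3: nums[3] = 2+13 = 15 → [5, 8, 13, 15, 7, 2]
k=4: nums[4] = 7+15 = 22 → [5, 8, 13, 15, 22, 2]
k=5: nums[5] = 2+22 = 24 → [5, 8, 13, 15, 22, 24]
sum = 87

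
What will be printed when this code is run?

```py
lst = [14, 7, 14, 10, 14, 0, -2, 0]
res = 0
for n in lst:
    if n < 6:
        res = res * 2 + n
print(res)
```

n=14: not <6
n=7: not <6
n=14: not <6
n=10: not <6
n=14: not <6
n=0: <6, res = 0*2+0 = 0
n=-2: <6, res = 0*2+(-2) = -2
n=0: <6, res = (-2)*2+0 = -4

-4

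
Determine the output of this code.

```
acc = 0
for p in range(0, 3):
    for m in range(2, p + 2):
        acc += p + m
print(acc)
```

p=1,m=2: acc = 0+3 = 3
p=2,m=2: acc = 3+4 = 7
p=2,m=3: acc = 7+5 = 12

12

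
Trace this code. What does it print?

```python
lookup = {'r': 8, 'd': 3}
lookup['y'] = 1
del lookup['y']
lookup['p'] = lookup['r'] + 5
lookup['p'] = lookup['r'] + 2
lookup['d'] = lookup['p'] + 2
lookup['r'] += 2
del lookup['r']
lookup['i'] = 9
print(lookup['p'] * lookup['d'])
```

lookup['y'] = 1 → {'r': 8, 'd': 3, 'y': 1}
del 'y' → {'r': 8, 'd': 3}
lookup['p'] = lookup['r']+5 = 13 → {'r': 8, 'd': 3, 'p': 13}
lookup['p'] = lookup['r']+2 = 10 → {'r': 8, 'd': 3, 'p': 10}
lookup['d'] = lookup['p']+2 = 12 → {'r': 8, 'd': 12, 'p': 10}
lookup['r'] = 8+2 = 10 → {'r': 10, 'd': 12, 'p': 10}
del 'r' → {'d': 12, 'p': 10}
lookup['i'] = 9 → {'d': 12, 'p': 10, 'i': 9}
lookup['p']*lookup['d'] = 10*12 = 120

120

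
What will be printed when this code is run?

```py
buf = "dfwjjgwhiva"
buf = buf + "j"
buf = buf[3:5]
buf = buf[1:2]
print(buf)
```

j

+ 'j' → 'dfwjjgwhivaj'
slice [3:5] → 'jj'
slice [1:2] → 'j'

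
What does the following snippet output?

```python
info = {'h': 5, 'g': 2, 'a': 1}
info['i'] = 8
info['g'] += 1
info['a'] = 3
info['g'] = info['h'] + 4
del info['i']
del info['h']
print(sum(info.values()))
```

info['i'] = 8 → {'h': 5, 'g': 2, 'a': 1, 'i': 8}
info['g'] = 2+1 = 3 → {'h': 5, 'g': 3, 'a': 1, 'i': 8}
info['a'] = 3 → {'h': 5, 'g': 3, 'a': 3, 'i': 8}
info['g'] = info['h']+4 = 9 → {'h': 5, 'g': 9, 'a': 3, 'i': 8}
del 'i' → {'h': 5, 'g': 9, 'a': 3}
del 'h' → {'g': 9, 'a': 3}
sum of values = 12

12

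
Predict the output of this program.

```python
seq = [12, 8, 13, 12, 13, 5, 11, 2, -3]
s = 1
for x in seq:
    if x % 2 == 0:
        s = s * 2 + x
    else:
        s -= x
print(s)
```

63

x=12: even, s = 1*2+12 = 14
x=8: even, s = 14*2+8 = 36
x=13: not even, s = 36-13 = 23
x=12: even, s = 23*2+12 = 58
x=13: not even, s = 58-13 = 45
x=5: not even, s = 45-5 = 40
x=11: not even, s = 40-11 = 29
x=2: even, s = 29*2+2 = 60
x=-3: not even, s = 60-(-3) = 63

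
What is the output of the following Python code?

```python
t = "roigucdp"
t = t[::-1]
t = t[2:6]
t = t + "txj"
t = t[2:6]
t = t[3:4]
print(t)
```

x

reverse → 'pdcugior'
slice [2:6] → 'cugi'
+ 'txj' → 'cugitxj'
slice [2:6] → 'gitx'
slice [3:4] → 'x'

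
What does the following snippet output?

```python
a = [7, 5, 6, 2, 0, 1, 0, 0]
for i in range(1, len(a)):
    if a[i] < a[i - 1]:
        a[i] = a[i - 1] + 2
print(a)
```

[7, 9, 11, 13, 15, 17, 19, 21]

i=1: 5<7, a[1] = 7+2 = 9 → [7, 9, 6, 2, 0, 1, 0, 0]
i=2: 6<9, a[2] = 9+2 = 11 → [7, 9, 11, 2, 0, 1, 0, 0]
i=3: 2<11, a[3] = 11+2 = 13 → [7, 9, 11, 13, 0, 1, 0, 0]
i=4: 0<13, a[4] = 13+2 = 15 → [7, 9, 11, 13, 15, 1, 0, 0]
i=5: 1<15, a[5] = 15+2 = 17 → [7, 9, 11, 13, 15, 17, 0, 0]
i=6: 0<17, a[6] = 17+2 = 19 → [7, 9, 11, 13, 15, 17, 19, 0]
i=7: 0<19, a[7] = 19+2 = 21 → [7, 9, 11, 13, 15, 17, 19, 21]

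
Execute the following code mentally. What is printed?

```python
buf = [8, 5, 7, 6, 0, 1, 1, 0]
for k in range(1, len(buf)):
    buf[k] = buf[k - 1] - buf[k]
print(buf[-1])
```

-12

k=1: buf[1] = 8-5 = 3 → [8, 3, 7, 6, 0, 1, 1, 0]
k=2: buf[2] = 3-7 = -4 → [8, 3, -4, 6, 0, 1, 1, 0]
k=3: buf[3] = (-4)-6 = -10 → [8, 3, -4, -10, 0, 1, 1, 0]
k=4: buf[4] = (-10)-0 = -10 → [8, 3, -4, -10, -10, 1, 1, 0]
k=5: buf[5] = (-10)-1 = -11 → [8, 3, -4, -10, -10, -11, 1, 0]
k=6: buf[6] = (-11)-1 = -12 → [8, 3, -4, -10, -10, -11, -12, 0]
k=7: buf[7] = (-12)-0 = -12 → [8, 3, -4, -10, -10, -11, -12, -12]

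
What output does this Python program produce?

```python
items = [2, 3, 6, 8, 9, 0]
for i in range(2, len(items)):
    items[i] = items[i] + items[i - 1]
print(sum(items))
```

i=2: items[2] = 6+3 = 9 → [2, 3, 9, 8, 9, 0]
i=3: items[3] = 8+9 = 17 → [2, 3, 9, 17, 9, 0]
i=4: items[4] = 9+17 = 26 → [2, 3, 9, 17, 26, 0]
i=5: items[5] = 0+26 = 26 → [2, 3, 9, 17, 26, 26]
sum = 83

83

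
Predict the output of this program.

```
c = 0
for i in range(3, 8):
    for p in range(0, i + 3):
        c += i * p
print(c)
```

i=3,p=0: c = 0+0 = 0
i=3,p=1: c = 0+3 = 3
i=3,p=2: c = 3+6 = 9
i=3,p=3: c = 9+9 = 18
i=3,p=4: c = 18+12 = 30
i=3,p=5: c = 30+15 = 45
i=4,p=0: c = 45+0 = 45
i=4,p=1: c = 45+4 = 49
i=4,p=2: c = 49+8 = 57
i=4,p=3: c = 57+12 = 69
i=4,p=4: c = 69+16 = 85
i=4,p=5: c = 85+20 = 105
i=4,p=6: c = 105+24 = 129
i=5,p=0: c = 129+0 = 129
i=5,p=1: c = 129+5 = 134
i=5,p=2: c = 134+10 = 144
i=5,p=3: c = 144+15 = 159
i=5,p=4: c = 159+20 = 179
i=5,p=5: c = 179+25 = 204
i=5,p=6: c = 204+30 = 234
i=5,p=7: c = 234+35 = 269
i=6,p=0: c = 269+0 = 269
i=6,p=1: c = 269+6 = 275
i=6,p=2: c = 275+12 = 287
i=6,p=3: c = 287+18 = 305
i=6,p=4: c = 305+24 = 329
i=6,p=5: c = 329+30 = 359
i=6,p=6: c = 359+36 = 395
i=6,p=7: c = 395+42 = 437
i=6,p=8: c = 437+48 = 485
i=7,p=0: c = 485+0 = 485
i=7,p=1: c = 485+7 = 492
i=7,p=2: c = 492+14 = 506
i=7,p=3: c = 506+21 = 527
i=7,p=4: c = 527+28 = 555
i=7,p=5: c = 555+35 = 590
i=7,p=6: c = 590+42 = 632
i=7,p=7: c = 632+49 = 681
i=7,p=8: c = 681+56 = 737
i=7,p=9: c = 737+63 = 800

800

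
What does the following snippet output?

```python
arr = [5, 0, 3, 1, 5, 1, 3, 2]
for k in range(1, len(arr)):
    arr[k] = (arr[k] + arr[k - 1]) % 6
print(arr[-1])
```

k=1: arr[1] = (0+5)%6 = 5 → [5, 5, 3, 1, 5, 1, 3, 2]
k=2: arr[2] = (3+5)%6 = 2 → [5, 5, 2, 1, 5, 1, 3, 2]
k=3: arr[3] = (1+2)%6 = 3 → [5, 5, 2, 3, 5, 1, 3, 2]
k=4: arr[4] = (5+3)%6 = 2 → [5, 5, 2, 3, 2, 1, 3, 2]
k=5: arr[5] = (1+2)%6 = 3 → [5, 5, 2, 3, 2, 3, 3, 2]
k=6: arr[6] = (3+3)%6 = 0 → [5, 5, 2, 3, 2, 3, 0, 2]
k=7: arr[7] = (2+0)%6 = 2 → [5, 5, 2, 3, 2, 3, 0, 2]

2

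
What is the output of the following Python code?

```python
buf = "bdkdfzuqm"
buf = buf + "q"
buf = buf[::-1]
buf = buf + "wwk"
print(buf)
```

qmquzfdkdbwwk

+ 'q' → 'bdkdfzuqmq'
reverse → 'qmquzfdkdb'
+ 'wwk' → 'qmquzfdkdbwwk'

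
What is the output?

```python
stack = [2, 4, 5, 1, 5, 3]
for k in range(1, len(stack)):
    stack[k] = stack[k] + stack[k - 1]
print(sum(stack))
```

68

k=1: stack[1] = 4+2 = 6 → [2, 6, 5, 1, 5, 3]
k=2: stack[2] = 5+6 = 11 → [2, 6, 11, 1, 5, 3]
k=3: stack[3] = 1+11 = 12 → [2, 6, 11, 12, 5, 3]
k=4: stack[4] = 5+12 = 17 → [2, 6, 11, 12, 17, 3]
k=5: stack[5] = 3+17 = 20 → [2, 6, 11, 12, 17, 20]
sum = 68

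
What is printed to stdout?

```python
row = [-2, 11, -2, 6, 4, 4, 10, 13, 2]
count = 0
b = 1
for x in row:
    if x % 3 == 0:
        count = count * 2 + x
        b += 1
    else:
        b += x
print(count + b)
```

x=-2: not %3==0; b=-1
x=11: not %3==0; b=10
x=-2: not %3==0; b=8
x=6: %3==0, count = 0*2+6 = 6; b=9
x=4: not %3==0; b=13
x=4: not %3==0; b=17
x=10: not %3==0; b=27
x=13: not %3==0; b=40
x=2: not %3==0; b=42
count+b = 6+42 = 48

48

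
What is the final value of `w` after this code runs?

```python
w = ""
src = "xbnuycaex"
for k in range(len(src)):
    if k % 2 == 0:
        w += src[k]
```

'xnyax'

k=0: add 'x' → 'x'
k=1: skip
k=2: add 'n' → 'xn'
k=3: skip
k=4: add 'y' → 'xny'
k=5: skip
k=6: add 'a' → 'xnya'
k=7: skip
k=8: add 'x' → 'xnyax'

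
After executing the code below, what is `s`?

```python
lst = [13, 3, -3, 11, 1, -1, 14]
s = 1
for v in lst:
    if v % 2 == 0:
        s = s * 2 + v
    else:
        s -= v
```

-32

v=13: not even, s = 1-13 = -12
v=3: not even, s = (-12)-3 = -15
v=-3: not even, s = (-15)-(-3) = -12
v=11: not even, s = (-12)-11 = -23
v=1: not even, s = (-23)-1 = -24
v=-1: not even, s = (-24)-(-1) = -23
v=14: even, s = (-23)*2+14 = -32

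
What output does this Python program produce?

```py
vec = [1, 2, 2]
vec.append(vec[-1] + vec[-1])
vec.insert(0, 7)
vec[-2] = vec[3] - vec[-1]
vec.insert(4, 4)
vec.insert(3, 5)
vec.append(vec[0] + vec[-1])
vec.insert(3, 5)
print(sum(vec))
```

37

append vec[-1]+vec[-1] = 2+2 = 4 → [1, 2, 2, 4]
insert 7 at 0 → [7, 1, 2, 2, 4]
vec[-2] = vec[3]-vec[-1] = 2-4 = -2 → [7, 1, 2, -2, 4]
insert 4 at 4 → [7, 1, 2, -2, 4, 4]
insert 5 at 3 → [7, 1, 2, 5, -2, 4, 4]
append vec[0]+vec[-1] = 7+4 = 11 → [7, 1, 2, 5, -2, 4, 4, 11]
insert 5 at 3 → [7, 1, 2, 5, 5, -2, 4, 4, 11]
sum = 37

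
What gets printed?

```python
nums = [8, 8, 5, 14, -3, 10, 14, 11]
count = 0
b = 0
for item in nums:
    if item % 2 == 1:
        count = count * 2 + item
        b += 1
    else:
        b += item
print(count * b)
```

1425

item=8: not odd; b=8
item=8: not odd; b=16
item=5: odd, count = 0*2+5 = 5; b=17
item=14: not odd; b=31
item=-3: odd, count = 5*2+(-3) = 7; b=32
item=10: not odd; b=42
item=14: not odd; b=56
item=11: odd, count = 7*2+11 = 25; b=57
count*b = 25*57 = 1425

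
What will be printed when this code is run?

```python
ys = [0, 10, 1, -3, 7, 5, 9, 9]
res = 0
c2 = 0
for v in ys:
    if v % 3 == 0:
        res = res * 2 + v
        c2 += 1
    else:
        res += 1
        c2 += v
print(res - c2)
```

12

v=0: %3==0, res = 0*2+0 = 0; c2=1
v=10: not %3==0, res = 0+1 = 1; c2=11
v=1: not %3==0, res = 1+1 = 2; c2=12
v=-3: %3==0, res = 2*2+(-3) = 1; c2=13
v=7: not %3==0, res = 1+1 = 2; c2=20
v=5: not %3==0, res = 2+1 = 3; c2=25
v=9: %3==0, res = 3*2+9 = 15; c2=26
v=9: %3==0, res = 15*2+9 = 39; c2=27
res-c2 = 39-27 = 12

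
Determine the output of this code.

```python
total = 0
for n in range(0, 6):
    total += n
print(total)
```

n=0: total = 0+0 = 0
n=1: total = 0+1 = 1
n=2: total = 1+2 = 3
n=3: total = 3+3 = 6
n=4: total = 6+4 = 10
n=5: total = 10+5 = 15

15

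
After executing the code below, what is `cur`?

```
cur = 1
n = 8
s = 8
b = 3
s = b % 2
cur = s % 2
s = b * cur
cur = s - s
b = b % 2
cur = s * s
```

9

s = 3%2 = 1
cur = 1%2 = 1
s = 3*1 = 3
cur = 3-3 = 0
b = 3%2 = 1
cur = 3*3 = 9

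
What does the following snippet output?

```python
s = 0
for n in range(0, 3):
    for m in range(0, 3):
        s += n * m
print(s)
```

9

n=0,m=0: s = 0+0 = 0
n=0,m=1: s = 0+0 = 0
n=0,m=2: s = 0+0 = 0
n=1,m=0: s = 0+0 = 0
n=1,m=1: s = 0+1 = 1
n=1,m=2: s = 1+2 = 3
n=2,m=0: s = 3+0 = 3
n=2,m=1: s = 3+2 = 5
n=2,m=2: s = 5+4 = 9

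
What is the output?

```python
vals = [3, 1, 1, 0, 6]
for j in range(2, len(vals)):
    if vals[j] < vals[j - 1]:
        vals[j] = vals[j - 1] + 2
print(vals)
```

[3, 1, 1, 3, 6]

j=2: 1>=1, unchanged → [3, 1, 1, 0, 6]
j=3: 0<1, vals[3] = 1+2 = 3 → [3, 1, 1, 3, 6]
j=4: 6>=3, unchanged → [3, 1, 1, 3, 6]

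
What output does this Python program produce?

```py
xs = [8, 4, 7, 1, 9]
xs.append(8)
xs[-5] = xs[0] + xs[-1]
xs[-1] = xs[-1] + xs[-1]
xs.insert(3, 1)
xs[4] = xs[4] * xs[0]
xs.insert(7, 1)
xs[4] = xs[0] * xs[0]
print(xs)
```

append 8 → [8, 4, 7, 1, 9, 8]
xs[-5] = xs[0]+xs[-1] = 8+8 = 16 → [8, 16, 7, 1, 9, 8]
xs[-1] = xs[-1]+xs[-1] = 8+8 = 16 → [8, 16, 7, 1, 9, 16]
insert 1 at 3 → [8, 16, 7, 1, 1, 9, 16]
xs[4] = xs[4]*xs[0] = 1*8 = 8 → [8, 16, 7, 1, 8, 9, 16]
insert 1 at 7 → [8, 16, 7, 1, 8, 9, 16, 1]
xs[4] = xs[0]*xs[0] = 8*8 = 64 → [8, 16, 7, 1, 64, 9, 16, 1]

[8, 16, 7, 1, 64, 9, 16, 1]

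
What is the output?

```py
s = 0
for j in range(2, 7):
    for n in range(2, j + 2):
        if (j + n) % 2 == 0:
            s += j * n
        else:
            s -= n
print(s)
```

105

j=2,n=2: even sum, s = 0+4 = 4
j=2,n=3: odd sum, s = 4-3 = 1
j=3,n=2: odd sum, s = 1-2 = -1
j=3,n=3: even sum, s = (-1)+9 = 8
j=3,n=4: odd sum, s = 8-4 = 4
j=4,n=2: even sum, s = 4+8 = 12
j=4,n=3: odd sum, s = 12-3 = 9
j=4,n=4: even sum, s = 9+16 = 25
j=4,n=5: odd sum, s = 25-5 = 20
j=5,n=2: odd sum, s = 20-2 = 18
j=5,n=3: even sum, s = 18+15 = 33
j=5,n=4: odd sum, s = 33-4 = 29
j=5,n=5: even sum, s = 29+25 = 54
j=5,n=6: odd sum, s = 54-6 = 48
j=6,n=2: even sum, s = 48+12 = 60
j=6,n=3: odd sum, s = 60-3 = 57
j=6,n=4: even sum, s = 57+24 = 81
j=6,n=5: odd sum, s = 81-5 = 76
j=6,n=6: even sum, s = 76+36 = 112
j=6,n=7: odd sum, s = 112-7 = 105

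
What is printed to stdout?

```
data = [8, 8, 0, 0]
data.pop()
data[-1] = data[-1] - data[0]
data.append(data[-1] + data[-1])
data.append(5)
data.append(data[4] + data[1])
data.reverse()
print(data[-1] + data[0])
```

21

pop() removes 0 → [8, 8, 0]
data[-1] = data[-1]-data[0] = 0-8 = -8 → [8, 8, -8]
append data[-1]+data[-1] = (-8)+(-8) = -16 → [8, 8, -8, -16]
append 5 → [8, 8, -8, -16, 5]
append data[4]+data[1] = 5+8 = 13 → [8, 8, -8, -16, 5, 13]
reverse → [13, 5, -16, -8, 8, 8]
data[-1]+data[0] = 8+13 = 21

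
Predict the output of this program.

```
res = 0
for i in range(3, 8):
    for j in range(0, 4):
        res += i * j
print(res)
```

i=3,j=0: res = 0+0 = 0
i=3,j=1: res = 0+3 = 3
i=3,j=2: res = 3+6 = 9
i=3,j=3: res = 9+9 = 18
i=4,j=0: res = 18+0 = 18
i=4,j=1: res = 18+4 = 22
i=4,j=2: res = 22+8 = 30
i=4,j=3: res = 30+12 = 42
i=5,j=0: res = 42+0 = 42
i=5,j=1: res = 42+5 = 47
i=5,j=2: res = 47+10 = 57
i=5,j=3: res = 57+15 = 72
i=6,j=0: res = 72+0 = 72
i=6,j=1: res = 72+6 = 78
i=6,j=2: res = 78+12 = 90
i=6,j=3: res = 90+18 = 108
i=7,j=0: res = 108+0 = 108
i=7,j=1: res = 108+7 = 115
i=7,j=2: res = 115+14 = 129
i=7,j=3: res = 129+21 = 150

150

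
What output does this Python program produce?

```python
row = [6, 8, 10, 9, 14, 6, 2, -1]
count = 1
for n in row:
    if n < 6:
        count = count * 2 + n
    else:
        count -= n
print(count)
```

-205

n=6: not <6, count = 1-6 = -5
n=8: not <6, count = (-5)-8 = -13
n=10: not <6, count = (-13)-10 = -23
n=9: not <6, count = (-23)-9 = -32
n=14: not <6, count = (-32)-14 = -46
n=6: not <6, count = (-46)-6 = -52
n=2: <6, count = (-52)*2+2 = -102
n=-1: <6, count = (-102)*2+(-1) = -205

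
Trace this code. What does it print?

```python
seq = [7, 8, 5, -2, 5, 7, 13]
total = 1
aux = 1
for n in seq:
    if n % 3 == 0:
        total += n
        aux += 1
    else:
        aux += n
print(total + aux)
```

45

n=7: not %3==0; aux=8
n=8: not %3==0; aux=16
n=5: not %3==0; aux=21
n=-2: not %3==0; aux=19
n=5: not %3==0; aux=24
n=7: not %3==0; aux=31
n=13: not %3==0; aux=44
total+aux = 1+44 = 45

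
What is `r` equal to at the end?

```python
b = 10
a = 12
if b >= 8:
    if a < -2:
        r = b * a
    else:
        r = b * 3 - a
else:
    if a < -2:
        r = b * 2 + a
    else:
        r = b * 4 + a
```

b=10, a=12
b >= 8 is True; a < -2 is False
→ r = b * 3 - a = 18

18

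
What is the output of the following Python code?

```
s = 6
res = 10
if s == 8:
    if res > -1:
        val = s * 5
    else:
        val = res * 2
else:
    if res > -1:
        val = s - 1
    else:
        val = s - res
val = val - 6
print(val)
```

s=6, res=10
s == 8 is False; res > -1 is True
→ val = s - 1 = 5
val = 5-6 = -1

-1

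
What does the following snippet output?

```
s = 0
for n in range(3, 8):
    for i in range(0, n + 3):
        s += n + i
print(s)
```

355

n=3,i=0: s = 0+3 = 3
n=3,i=1: s = 3+4 = 7
n=3,i=2: s = 7+5 = 12
n=3,i=3: s = 12+6 = 18
n=3,i=4: s = 18+7 = 25
n=3,i=5: s = 25+8 = 33
n=4,i=0: s = 33+4 = 37
n=4,i=1: s = 37+5 = 42
n=4,i=2: s = 42+6 = 48
n=4,i=3: s = 48+7 = 55
n=4,i=4: s = 55+8 = 63
n=4,i=5: s = 63+9 = 72
n=4,i=6: s = 72+10 = 82
n=5,i=0: s = 82+5 = 87
n=5,i=1: s = 87+6 = 93
n=5,i=2: s = 93+7 = 100
n=5,i=3: s = 100+8 = 108
n=5,i=4: s = 108+9 = 117
n=5,i=5: s = 117+10 = 127
n=5,i=6: s = 127+11 = 138
n=5,i=7: s = 138+12 = 150
n=6,i=0: s = 150+6 = 156
n=6,i=1: s = 156+7 = 163
n=6,i=2: s = 163+8 = 171
n=6,i=3: s = 171+9 = 180
n=6,i=4: s = 180+10 = 190
n=6,i=5: s = 190+11 = 201
n=6,i=6: s = 201+12 = 213
n=6,i=7: s = 213+13 = 226
n=6,i=8: s = 226+14 = 240
n=7,i=0: s = 240+7 = 247
n=7,i=1: s = 247+8 = 255
n=7,i=2: s = 255+9 = 264
n=7,i=3: s = 264+10 = 274
n=7,i=4: s = 274+11 = 285
n=7,i=5: s = 285+12 = 297
n=7,i=6: s = 297+13 = 310
n=7,i=7: s = 310+14 = 324
n=7,i=8: s = 324+15 = 339
n=7,i=9: s = 339+16 = 355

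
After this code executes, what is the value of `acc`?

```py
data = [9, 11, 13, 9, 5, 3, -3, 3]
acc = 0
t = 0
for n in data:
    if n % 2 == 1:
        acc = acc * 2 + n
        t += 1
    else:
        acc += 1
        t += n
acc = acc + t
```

n=9: odd, acc = 0*2+9 = 9; t=1
n=11: odd, acc = 9*2+11 = 29; t=2
n=13: odd, acc = 29*2+13 = 71; t=3
n=9: odd, acc = 71*2+9 = 151; t=4
n=5: odd, acc = 151*2+5 = 307; t=5
n=3: odd, acc = 307*2+3 = 617; t=6
n=-3: odd, acc = 617*2+(-3) = 1231; t=7
n=3: odd, acc = 1231*2+3 = 2465; t=8
acc+t = 2465+8 = 2473

2473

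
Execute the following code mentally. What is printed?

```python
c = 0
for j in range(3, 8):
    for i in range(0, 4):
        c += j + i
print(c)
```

130

j=3,i=0: c = 0+3 = 3
j=3,i=1: c = 3+4 = 7
j=3,i=2: c = 7+5 = 12
j=3,i=3: c = 12+6 = 18
j=4,i=0: c = 18+4 = 22
j=4,i=1: c = 22+5 = 27
j=4,i=2: c = 27+6 = 33
j=4,i=3: c = 33+7 = 40
j=5,i=0: c = 40+5 = 45
j=5,i=1: c = 45+6 = 51
j=5,i=2: c = 51+7 = 58
j=5,i=3: c = 58+8 = 66
j=6,i=0: c = 66+6 = 72
j=6,i=1: c = 72+7 = 79
j=6,i=2: c = 79+8 = 87
j=6,i=3: c = 87+9 = 96
j=7,i=0: c = 96+7 = 103
j=7,i=1: c = 103+8 = 111
j=7,i=2: c = 111+9 = 120
j=7,i=3: c = 120+10 = 130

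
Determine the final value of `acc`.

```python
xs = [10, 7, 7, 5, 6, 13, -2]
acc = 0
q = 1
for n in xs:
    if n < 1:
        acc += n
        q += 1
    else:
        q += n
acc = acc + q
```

48

n=10: not <1; q=11
n=7: not <1; q=18
n=7: not <1; q=25
n=5: not <1; q=30
n=6: not <1; q=36
n=13: not <1; q=49
n=-2: <1, acc = 0+(-2) = -2; q=50
acc+q = (-2)+50 = 48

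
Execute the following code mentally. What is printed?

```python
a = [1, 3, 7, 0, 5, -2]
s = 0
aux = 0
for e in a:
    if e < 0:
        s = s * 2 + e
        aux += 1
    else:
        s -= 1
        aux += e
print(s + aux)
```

e=1: not <0, s = 0-1 = -1; aux=1
e=3: not <0, s = (-1)-1 = -2; aux=4
e=7: not <0, s = (-2)-1 = -3; aux=11
e=0: not <0, s = (-3)-1 = -4; aux=11
e=5: not <0, s = (-4)-1 = -5; aux=16
e=-2: <0, s = (-5)*2+(-2) = -12; aux=17
s+aux = (-12)+17 = 5

5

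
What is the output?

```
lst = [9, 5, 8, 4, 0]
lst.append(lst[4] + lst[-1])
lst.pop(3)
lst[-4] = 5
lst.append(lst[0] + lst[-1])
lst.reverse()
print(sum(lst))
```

append lst[4]+lst[-1] = 0+0 = 0 → [9, 5, 8, 4, 0, 0]
pop(3) removes 4 → [9, 5, 8, 0, 0]
lst[-4] = 5 → [9, 5, 8, 0, 0]
append lst[0]+lst[-1] = 9+0 = 9 → [9, 5, 8, 0, 0, 9]
reverse → [9, 0, 0, 8, 5, 9]
sum = 31

31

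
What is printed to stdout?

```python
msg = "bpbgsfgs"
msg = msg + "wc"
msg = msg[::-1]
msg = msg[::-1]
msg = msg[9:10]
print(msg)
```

c

+ 'wc' → 'bpbgsfgswc'
reverse → 'cwsgfsgbpb'
reverse → 'bpbgsfgswc'
slice [9:10] → 'c'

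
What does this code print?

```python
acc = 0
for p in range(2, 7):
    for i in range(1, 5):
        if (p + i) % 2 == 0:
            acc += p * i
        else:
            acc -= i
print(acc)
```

80

p=2,i=1: odd sum, acc = 0-1 = -1
p=2,i=2: even sum, acc = (-1)+4 = 3
p=2,i=3: odd sum, acc = 3-3 = 0
p=2,i=4: even sum, acc = 0+8 = 8
p=3,i=1: even sum, acc = 8+3 = 11
p=3,i=2: odd sum, acc = 11-2 = 9
p=3,i=3: even sum, acc = 9+9 = 18
p=3,i=4: odd sum, acc = 18-4 = 14
p=4,i=1: odd sum, acc = 14-1 = 13
p=4,i=2: even sum, acc = 13+8 = 21
p=4,i=3: odd sum, acc = 21-3 = 18
p=4,i=4: even sum, acc = 18+16 = 34
p=5,i=1: even sum, acc = 34+5 = 39
p=5,i=2: odd sum, acc = 39-2 = 37
p=5,i=3: even sum, acc = 37+15 = 52
p=5,i=4: odd sum, acc = 52-4 = 48
p=6,i=1: odd sum, acc = 48-1 = 47
p=6,i=2: even sum, acc = 47+12 = 59
p=6,i=3: odd sum, acc = 59-3 = 56
p=6,i=4: even sum, acc = 56+24 = 80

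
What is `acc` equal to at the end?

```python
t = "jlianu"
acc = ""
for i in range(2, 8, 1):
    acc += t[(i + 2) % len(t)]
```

i=2: add t[4]='n' → 'n'
i=3: add t[5]='u' → 'nu'
i=4: add t[0]='j' → 'nuj'
i=5: add t[1]='l' → 'nujl'
i=6: add t[2]='i' → 'nujli'
i=7: add t[3]='a' → 'nujlia'

'nujlia'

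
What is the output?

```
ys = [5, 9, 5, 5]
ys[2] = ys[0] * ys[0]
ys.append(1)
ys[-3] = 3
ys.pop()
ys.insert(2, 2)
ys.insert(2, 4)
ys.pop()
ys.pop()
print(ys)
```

[5, 9, 4, 2]

ys[2] = ys[0]*ys[0] = 5*5 = 25 → [5, 9, 25, 5]
append 1 → [5, 9, 25, 5, 1]
ys[-3] = 3 → [5, 9, 3, 5, 1]
pop() removes 1 → [5, 9, 3, 5]
insert 2 at 2 → [5, 9, 2, 3, 5]
insert 4 at 2 → [5, 9, 4, 2, 3, 5]
pop() removes 5 → [5, 9, 4, 2, 3]
pop() removes 3 → [5, 9, 4, 2]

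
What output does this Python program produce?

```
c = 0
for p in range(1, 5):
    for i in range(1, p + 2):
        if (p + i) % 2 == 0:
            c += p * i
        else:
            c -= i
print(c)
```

20

p=1,i=1: even sum, c = 0+1 = 1
p=1,i=2: odd sum, c = 1-2 = -1
p=2,i=1: odd sum, c = (-1)-1 = -2
p=2,i=2: even sum, c = (-2)+4 = 2
p=2,i=3: odd sum, c = 2-3 = -1
p=3,i=1: even sum, c = (-1)+3 = 2
p=3,i=2: odd sum, c = 2-2 = 0
p=3,i=3: even sum, c = 0+9 = 9
p=3,i=4: odd sum, c = 9-4 = 5
p=4,i=1: odd sum, c = 5-1 = 4
p=4,i=2: even sum, c = 4+8 = 12
p=4,i=3: odd sum, c = 12-3 = 9
p=4,i=4: even sum, c = 9+16 = 25
p=4,i=5: odd sum, c = 25-5 = 20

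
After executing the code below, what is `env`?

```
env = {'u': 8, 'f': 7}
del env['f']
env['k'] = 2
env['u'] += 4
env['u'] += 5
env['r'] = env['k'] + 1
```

del 'f' → {'u': 8}
env['k'] = 2 → {'u': 8, 'k': 2}
env['u'] = 8+4 = 12 → {'u': 12, 'k': 2}
env['u'] = 12+5 = 17 → {'u': 17, 'k': 2}
env['r'] = env['k']+1 = 3 → {'u': 17, 'k': 2, 'r': 3}

{'u': 17, 'k': 2, 'r': 3}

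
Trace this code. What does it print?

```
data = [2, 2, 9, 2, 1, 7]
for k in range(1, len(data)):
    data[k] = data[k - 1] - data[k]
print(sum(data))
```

k=1: data[1] = 2-2 = 0 → [2, 0, 9, 2, 1, 7]
k=2: data[2] = 0-9 = -9 → [2, 0, -9, 2, 1, 7]
k=3: data[3] = (-9)-2 = -11 → [2, 0, -9, -11, 1, 7]
k=4: data[4] = (-11)-1 = -12 → [2, 0, -9, -11, -12, 7]
k=5: data[5] = (-12)-7 = -19 → [2, 0, -9, -11, -12, -19]
sum = -49

-49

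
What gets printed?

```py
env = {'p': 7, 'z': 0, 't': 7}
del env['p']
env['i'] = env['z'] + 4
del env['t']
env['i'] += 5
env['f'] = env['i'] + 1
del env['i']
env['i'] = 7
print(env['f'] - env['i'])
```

3

del 'p' → {'z': 0, 't': 7}
env['i'] = env['z']+4 = 4 → {'z': 0, 't': 7, 'i': 4}
del 't' → {'z': 0, 'i': 4}
env['i'] = 4+5 = 9 → {'z': 0, 'i': 9}
env['f'] = env['i']+1 = 10 → {'z': 0, 'i': 9, 'f': 10}
del 'i' → {'z': 0, 'f': 10}
env['i'] = 7 → {'z': 0, 'f': 10, 'i': 7}
env['f']-env['i'] = 10-7 = 3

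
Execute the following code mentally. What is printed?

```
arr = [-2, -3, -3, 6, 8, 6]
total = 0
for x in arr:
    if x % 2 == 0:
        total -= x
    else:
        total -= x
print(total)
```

x=-2: even, total = 0-(-2) = 2
x=-3: not even, total = 2-(-3) = 5
x=-3: not even, total = 5-(-3) = 8
x=6: even, total = 8-6 = 2
x=8: even, total = 2-8 = -6
x=6: even, total = (-6)-6 = -12

-12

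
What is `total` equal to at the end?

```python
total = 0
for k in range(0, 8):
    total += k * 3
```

k=0: total = 0+0*3 = 0
k=1: total = 0+1*3 = 3
k=2: total = 3+2*3 = 9
k=3: total = 9+3*3 = 18
k=4: total = 18+4*3 = 30
k=5: total = 30+5*3 = 45
k=6: total = 45+6*3 = 63
k=7: total = 63+7*3 = 84

84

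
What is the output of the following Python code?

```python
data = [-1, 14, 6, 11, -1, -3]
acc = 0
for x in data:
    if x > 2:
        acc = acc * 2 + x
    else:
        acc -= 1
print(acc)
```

69

x=-1: not >2, acc = 0-1 = -1
x=14: >2, acc = (-1)*2+14 = 12
x=6: >2, acc = 12*2+6 = 30
x=11: >2, acc = 30*2+11 = 71
x=-1: not >2, acc = 71-1 = 70
x=-3: not >2, acc = 70-1 = 69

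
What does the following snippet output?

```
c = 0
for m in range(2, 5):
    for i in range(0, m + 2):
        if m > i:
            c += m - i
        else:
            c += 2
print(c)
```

31

m=2,i=0: 2>0, c = 0+2 = 2
m=2,i=1: 2>1, c = 2+1 = 3
m=2,i=2: not 2>2, c = 3+2 = 5
m=2,i=3: not 2>3, c = 5+2 = 7
m=3,i=0: 3>0, c = 7+3 = 10
m=3,i=1: 3>1, c = 10+2 = 12
m=3,i=2: 3>2, c = 12+1 = 13
m=3,i=3: not 3>3, c = 13+2 = 15
m=3,i=4: not 3>4, c = 15+2 = 17
m=4,i=0: 4>0, c = 17+4 = 21
m=4,i=1: 4>1, c = 21+3 = 24
m=4,i=2: 4>2, c = 24+2 = 26
m=4,i=3: 4>3, c = 26+1 = 27
m=4,i=4: not 4>4, c = 27+2 = 29
m=4,i=5: not 4>5, c = 29+2 = 31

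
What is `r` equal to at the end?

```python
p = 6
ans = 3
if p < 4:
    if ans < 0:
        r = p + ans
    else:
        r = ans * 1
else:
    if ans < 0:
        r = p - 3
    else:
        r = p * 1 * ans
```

p=6, ans=3
p < 4 is False; ans < 0 is False
→ r = p * 1 * ans = 18

18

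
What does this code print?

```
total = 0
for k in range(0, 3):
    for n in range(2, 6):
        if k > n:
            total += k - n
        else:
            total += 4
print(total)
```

k=0,n=2: not 0>2, total = 0+4 = 4
k=0,n=3: not 0>3, total = 4+4 = 8
k=0,n=4: not 0>4, total = 8+4 = 12
k=0,n=5: not 0>5, total = 12+4 = 16
k=1,n=2: not 1>2, total = 16+4 = 20
k=1,n=3: not 1>3, total = 20+4 = 24
k=1,n=4: not 1>4, total = 24+4 = 28
k=1,n=5: not 1>5, total = 28+4 = 32
k=2,n=2: not 2>2, total = 32+4 = 36
k=2,n=3: not 2>3, total = 36+4 = 40
k=2,n=4: not 2>4, total = 40+4 = 44
k=2,n=5: not 2>5, total = 44+4 = 48

48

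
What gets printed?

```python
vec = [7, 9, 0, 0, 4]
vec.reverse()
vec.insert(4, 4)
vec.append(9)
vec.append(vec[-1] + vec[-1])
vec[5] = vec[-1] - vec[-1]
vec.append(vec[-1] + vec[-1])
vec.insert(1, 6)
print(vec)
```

reverse → [4, 0, 0, 9, 7]
insert 4 at 4 → [4, 0, 0, 9, 4, 7]
append 9 → [4, 0, 0, 9, 4, 7, 9]
append vec[-1]+vec[-1] = 9+9 = 18 → [4, 0, 0, 9, 4, 7, 9, 18]
vec[5] = vec[-1]-vec[-1] = 18-18 = 0 → [4, 0, 0, 9, 4, 0, 9, 18]
append vec[-1]+vec[-1] = 18+18 = 36 → [4, 0, 0, 9, 4, 0, 9, 18, 36]
insert 6 at 1 → [4, 6, 0, 0, 9, 4, 0, 9, 18, 36]

[4, 6, 0, 0, 9, 4, 0, 9, 18, 36]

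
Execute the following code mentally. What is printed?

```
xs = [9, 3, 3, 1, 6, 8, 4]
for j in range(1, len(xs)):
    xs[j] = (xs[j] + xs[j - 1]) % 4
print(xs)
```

[9, 0, 3, 0, 2, 2, 2]

j=1: xs[1] = (3+9)%4 = 0 → [9, 0, 3, 1, 6, 8, 4]
j=2: xs[2] = (3+0)%4 = 3 → [9, 0, 3, 1, 6, 8, 4]
j=3: xs[3] = (1+3)%4 = 0 → [9, 0, 3, 0, 6, 8, 4]
j=4: xs[4] = (6+0)%4 = 2 → [9, 0, 3, 0, 2, 8, 4]
j=5: xs[5] = (8+2)%4 = 2 → [9, 0, 3, 0, 2, 2, 4]
j=6: xs[6] = (4+2)%4 = 2 → [9, 0, 3, 0, 2, 2, 2]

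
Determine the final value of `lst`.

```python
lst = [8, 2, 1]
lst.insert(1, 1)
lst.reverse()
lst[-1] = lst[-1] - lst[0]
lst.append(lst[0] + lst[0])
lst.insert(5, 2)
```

[1, 2, 1, 7, 2, 2]

insert 1 at 1 → [8, 1, 2, 1]
reverse → [1, 2, 1, 8]
lst[-1] = lst[-1]-lst[0] = 8-1 = 7 → [1, 2, 1, 7]
append lst[0]+lst[0] = 1+1 = 2 → [1, 2, 1, 7, 2]
insert 2 at 5 → [1, 2, 1, 7, 2, 2]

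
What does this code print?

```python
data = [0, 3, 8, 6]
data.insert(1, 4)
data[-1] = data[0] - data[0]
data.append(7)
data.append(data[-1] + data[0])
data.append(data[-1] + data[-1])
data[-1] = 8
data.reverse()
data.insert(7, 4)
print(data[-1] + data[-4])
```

3

insert 4 at 1 → [0, 4, 3, 8, 6]
data[-1] = data[0]-data[0] = 0-0 = 0 → [0, 4, 3, 8, 0]
append 7 → [0, 4, 3, 8, 0, 7]
append data[-1]+data[0] = 7+0 = 7 → [0, 4, 3, 8, 0, 7, 7]
append data[-1]+data[-1] = 7+7 = 14 → [0, 4, 3, 8, 0, 7, 7, 14]
data[-1] = 8 → [0, 4, 3, 8, 0, 7, 7, 8]
reverse → [8, 7, 7, 0, 8, 3, 4, 0]
insert 4 at 7 → [8, 7, 7, 0, 8, 3, 4, 4, 0]
data[-1]+data[-4] = 0+3 = 3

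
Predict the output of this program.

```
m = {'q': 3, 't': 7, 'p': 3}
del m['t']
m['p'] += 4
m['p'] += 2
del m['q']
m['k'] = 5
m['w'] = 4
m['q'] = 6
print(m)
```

del 't' → {'q': 3, 'p': 3}
m['p'] = 3+4 = 7 → {'q': 3, 'p': 7}
m['p'] = 7+2 = 9 → {'q': 3, 'p': 9}
del 'q' → {'p': 9}
m['k'] = 5 → {'p': 9, 'k': 5}
m['w'] = 4 → {'p': 9, 'k': 5, 'w': 4}
m['q'] = 6 → {'p': 9, 'k': 5, 'w': 4, 'q': 6}

{'p': 9, 'k': 5, 'w': 4, 'q': 6}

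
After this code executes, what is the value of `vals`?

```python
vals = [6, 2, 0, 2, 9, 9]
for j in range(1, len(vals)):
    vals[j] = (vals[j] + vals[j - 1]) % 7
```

[6, 1, 1, 3, 5, 0]

j=1: vals[1] = (2+6)%7 = 1 → [6, 1, 0, 2, 9, 9]
j=2: vals[2] = (0+1)%7 = 1 → [6, 1, 1, 2, 9, 9]
j=3: vals[3] = (2+1)%7 = 3 → [6, 1, 1, 3, 9, 9]
j=4: vals[4] = (9+3)%7 = 5 → [6, 1, 1, 3, 5, 9]
j=5: vals[5] = (9+5)%7 = 0 → [6, 1, 1, 3, 5, 0]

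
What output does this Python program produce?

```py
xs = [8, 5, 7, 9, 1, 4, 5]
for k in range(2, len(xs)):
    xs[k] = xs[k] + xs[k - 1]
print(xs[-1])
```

k=2: xs[2] = 7+5 = 12 → [8, 5, 12, 9, 1, 4, 5]
k=3: xs[3] = 9+12 = 21 → [8, 5, 12, 21, 1, 4, 5]
k=4: xs[4] = 1+21 = 22 → [8, 5, 12, 21, 22, 4, 5]
k=5: xs[5] = 4+22 = 26 → [8, 5, 12, 21, 22, 26, 5]
k=6: xs[6] = 5+26 = 31 → [8, 5, 12, 21, 22, 26, 31]

31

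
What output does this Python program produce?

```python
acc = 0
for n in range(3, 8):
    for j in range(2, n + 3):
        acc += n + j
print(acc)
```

300

n=3,j=2: acc = 0+5 = 5
n=3,j=3: acc = 5+6 = 11
n=3,j=4: acc = 11+7 = 18
n=3,j=5: acc = 18+8 = 26
n=4,j=2: acc = 26+6 = 32
n=4,j=3: acc = 32+7 = 39
n=4,j=4: acc = 39+8 = 47
n=4,j=5: acc = 47+9 = 56
n=4,j=6: acc = 56+10 = 66
n=5,j=2: acc = 66+7 = 73
n=5,j=3: acc = 73+8 = 81
n=5,j=4: acc = 81+9 = 90
n=5,j=5: acc = 90+10 = 100
n=5,j=6: acc = 100+11 = 111
n=5,j=7: acc = 111+12 = 123
n=6,j=2: acc = 123+8 = 131
n=6,j=3: acc = 131+9 = 140
n=6,j=4: acc = 140+10 = 150
n=6,j=5: acc = 150+11 = 161
n=6,j=6: acc = 161+12 = 173
n=6,j=7: acc = 173+13 = 186
n=6,j=8: acc = 186+14 = 200
n=7,j=2: acc = 200+9 = 209
n=7,j=3: acc = 209+10 = 219
n=7,j=4: acc = 219+11 = 230
n=7,j=5: acc = 230+12 = 242
n=7,j=6: acc = 242+13 = 255
n=7,j=7: acc = 255+14 = 269
n=7,j=8: acc = 269+15 = 284
n=7,j=9: acc = 284+16 = 300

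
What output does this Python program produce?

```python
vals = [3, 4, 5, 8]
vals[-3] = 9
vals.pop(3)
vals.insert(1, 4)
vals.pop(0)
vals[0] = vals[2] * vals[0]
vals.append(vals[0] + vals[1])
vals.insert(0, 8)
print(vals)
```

[8, 20, 9, 5, 29]

vals[-3] = 9 → [3, 9, 5, 8]
pop(3) removes 8 → [3, 9, 5]
insert 4 at 1 → [3, 4, 9, 5]
pop(0) removes 3 → [4, 9, 5]
vals[0] = vals[2]*vals[0] = 5*4 = 20 → [20, 9, 5]
append vals[0]+vals[1] = 20+9 = 29 → [20, 9, 5, 29]
insert 8 at 0 → [8, 20, 9, 5, 29]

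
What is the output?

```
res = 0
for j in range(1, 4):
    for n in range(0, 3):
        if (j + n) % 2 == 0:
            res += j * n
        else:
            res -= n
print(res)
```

3

j=1,n=0: odd sum, res = 0-0 = 0
j=1,n=1: even sum, res = 0+1 = 1
j=1,n=2: odd sum, res = 1-2 = -1
j=2,n=0: even sum, res = (-1)+0 = -1
j=2,n=1: odd sum, res = (-1)-1 = -2
j=2,n=2: even sum, res = (-2)+4 = 2
j=3,n=0: odd sum, res = 2-0 = 2
j=3,n=1: even sum, res = 2+3 = 5
j=3,n=2: odd sum, res = 5-2 = 3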